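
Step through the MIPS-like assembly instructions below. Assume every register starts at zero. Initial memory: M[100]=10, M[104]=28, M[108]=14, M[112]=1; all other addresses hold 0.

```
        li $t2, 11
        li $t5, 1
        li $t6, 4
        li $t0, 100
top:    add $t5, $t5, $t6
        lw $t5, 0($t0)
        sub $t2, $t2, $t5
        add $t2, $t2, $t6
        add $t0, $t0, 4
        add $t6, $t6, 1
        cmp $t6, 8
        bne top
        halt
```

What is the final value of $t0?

after li $t2, 11: $t2=11
after li $t5, 1: $t5=1
after li $t6, 4: $t6=4
after li $t0, 100: $t0=100
after add $t5, $t5, $t6: $t5=1+4=5
after lw $t5, 0($t0): $t5=M[100]=10
after sub $t2, $t2, $t5: $t2=11-10=1
after add $t2, $t2, $t6: $t2=1+4=5
after add $t0, $t0, 4: $t0=100+4=104
after add $t6, $t6, 1: $t6=4+1=5
cmp $t6, 8  (cmp 5,8)
bne top: taken
after add $t5, $t5, $t6: $t5=10+5=15
after lw $t5, 0($t0): $t5=M[104]=28
after sub $t2, $t2, $t5: $t2=5-28=-23
after add $t2, $t2, $t6: $t2=(-23)+5=-18
after add $t0, $t0, 4: $t0=104+4=108
after add $t6, $t6, 1: $t6=5+1=6
cmp $t6, 8  (cmp 6,8)
bne top: taken
after add $t5, $t5, $t6: $t5=28+6=34
after lw $t5, 0($t0): $t5=M[108]=14
after sub $t2, $t2, $t5: $t2=(-18)-14=-32
after add $t2, $t2, $t6: $t2=(-32)+6=-26
after add $t0, $t0, 4: $t0=108+4=112
after add $t6, $t6, 1: $t6=6+1=7
cmp $t6, 8  (cmp 7,8)
bne top: taken
after add $t5, $t5, $t6: $t5=14+7=21
after lw $t5, 0($t0): $t5=M[112]=1
after sub $t2, $t2, $t5: $t2=(-26)-1=-27
after add $t2, $t2, $t6: $t2=(-27)+7=-20
after add $t0, $t0, 4: $t0=112+4=116
after add $t6, $t6, 1: $t6=7+1=8
cmp $t6, 8  (cmp 8,8)
bne top: not taken
halt.

116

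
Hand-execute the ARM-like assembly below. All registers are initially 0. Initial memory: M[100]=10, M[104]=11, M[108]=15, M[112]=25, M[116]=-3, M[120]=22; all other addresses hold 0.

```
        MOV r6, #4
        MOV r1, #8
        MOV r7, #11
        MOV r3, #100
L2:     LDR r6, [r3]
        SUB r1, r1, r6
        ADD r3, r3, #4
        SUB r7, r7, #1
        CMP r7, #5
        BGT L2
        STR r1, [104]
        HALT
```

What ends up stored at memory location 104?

MOV r6, #4 → r6=4
MOV r1, #8 → r1=8
MOV r7, #11 → r7=11
MOV r3, #100 → r3=100
LDR r6, [r3] → r6=M[100]=10
SUB r1, r1, r6 → r1=8-10=-2
ADD r3, r3, #4 → r3=100+4=104
SUB r7, r7, #1 → r7=11-1=10
CMP r7, #5  (cmp 10,5)
BGT L2: taken
LDR r6, [r3] → r6=M[104]=11
SUB r1, r1, r6 → r1=(-2)-11=-13
ADD r3, r3, #4 → r3=104+4=108
SUB r7, r7, #1 → r7=10-1=9
CMP r7, #5  (cmp 9,5)
BGT L2: taken
LDR r6, [r3] → r6=M[108]=15
SUB r1, r1, r6 → r1=(-13)-15=-28
ADD r3, r3, #4 → r3=108+4=112
SUB r7, r7, #1 → r7=9-1=8
CMP r7, #5  (cmp 8,5)
BGT L2: taken
LDR r6, [r3] → r6=M[112]=25
SUB r1, r1, r6 → r1=(-28)-25=-53
ADD r3, r3, #4 → r3=112+4=116
SUB r7, r7, #1 → r7=8-1=7
CMP r7, #5  (cmp 7,5)
BGT L2: taken
LDR r6, [r3] → r6=M[116]=-3
SUB r1, r1, r6 → r1=(-53)-(-3)=-50
ADD r3, r3, #4 → r3=116+4=120
SUB r7, r7, #1 → r7=7-1=6
CMP r7, #5  (cmp 6,5)
BGT L2: taken
LDR r6, [r3] → r6=M[120]=22
SUB r1, r1, r6 → r1=(-50)-22=-72
ADD r3, r3, #4 → r3=120+4=124
SUB r7, r7, #1 → r7=6-1=5
CMP r7, #5  (cmp 5,5)
BGT L2: not taken
STR r1, [104] → M[104]=-72
halt.

-72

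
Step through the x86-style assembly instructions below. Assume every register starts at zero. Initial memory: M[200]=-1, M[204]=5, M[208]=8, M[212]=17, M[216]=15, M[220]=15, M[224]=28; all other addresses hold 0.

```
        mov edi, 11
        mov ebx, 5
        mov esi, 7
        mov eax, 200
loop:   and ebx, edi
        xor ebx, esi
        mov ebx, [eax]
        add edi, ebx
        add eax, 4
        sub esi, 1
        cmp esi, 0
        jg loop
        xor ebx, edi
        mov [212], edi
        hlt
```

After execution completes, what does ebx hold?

126

mov edi, 11 → edi=11
mov ebx, 5 → ebx=5
mov esi, 7 → esi=7
mov eax, 200 → eax=200
and ebx, edi → ebx=5&11=1
xor ebx, esi → ebx=1^7=6
mov ebx, [eax] → ebx=M[200]=-1
add edi, ebx → edi=11+(-1)=10
add eax, 4 → eax=200+4=204
sub esi, 1 → esi=7-1=6
cmp esi, 0  (cmp 6,0)
jg loop: taken
and ebx, edi → ebx=(-1)&10=10
xor ebx, esi → ebx=10^6=12
mov ebx, [eax] → ebx=M[204]=5
add edi, ebx → edi=10+5=15
add eax, 4 → eax=204+4=208
sub esi, 1 → esi=6-1=5
cmp esi, 0  (cmp 5,0)
jg loop: taken
and ebx, edi → ebx=5&15=5
xor ebx, esi → ebx=5^5=0
mov ebx, [eax] → ebx=M[208]=8
add edi, ebx → edi=15+8=23
add eax, 4 → eax=208+4=212
sub esi, 1 → esi=5-1=4
cmp esi, 0  (cmp 4,0)
jg loop: taken
and ebx, edi → ebx=8&23=0
xor ebx, esi → ebx=0^4=4
mov ebx, [eax] → ebx=M[212]=17
add edi, ebx → edi=23+17=40
add eax, 4 → eax=212+4=216
sub esi, 1 → esi=4-1=3
cmp esi, 0  (cmp 3,0)
jg loop: taken
and ebx, edi → ebx=17&40=0
xor ebx, esi → ebx=0^3=3
mov ebx, [eax] → ebx=M[216]=15
add edi, ebx → edi=40+15=55
add eax, 4 → eax=216+4=220
sub esi, 1 → esi=3-1=2
cmp esi, 0  (cmp 2,0)
jg loop: taken
and ebx, edi → ebx=15&55=7
xor ebx, esi → ebx=7^2=5
mov ebx, [eax] → ebx=M[220]=15
add edi, ebx → edi=55+15=70
add eax, 4 → eax=220+4=224
sub esi, 1 → esi=2-1=1
cmp esi, 0  (cmp 1,0)
jg loop: taken
and ebx, edi → ebx=15&70=6
xor ebx, esi → ebx=6^1=7
mov ebx, [eax] → ebx=M[224]=28
add edi, ebx → edi=70+28=98
add eax, 4 → eax=224+4=228
sub esi, 1 → esi=1-1=0
cmp esi, 0  (cmp 0,0)
jg loop: not taken
xor ebx, edi → ebx=28^98=126
mov [212], edi → M[212]=98
halt.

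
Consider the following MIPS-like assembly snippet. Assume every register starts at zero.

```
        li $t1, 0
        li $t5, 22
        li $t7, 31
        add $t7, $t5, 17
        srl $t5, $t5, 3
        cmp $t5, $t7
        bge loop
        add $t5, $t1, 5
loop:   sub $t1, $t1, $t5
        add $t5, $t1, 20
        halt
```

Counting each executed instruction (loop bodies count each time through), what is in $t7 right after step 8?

$t1=0
$t5=22
$t7=31
$t7=22+17=39
$t5=22>>3=2
cmp $t5, $t7  (cmp 2,39)
bge loop: not taken
$t5=0+5=5
After step 8: $t7 = 39.

39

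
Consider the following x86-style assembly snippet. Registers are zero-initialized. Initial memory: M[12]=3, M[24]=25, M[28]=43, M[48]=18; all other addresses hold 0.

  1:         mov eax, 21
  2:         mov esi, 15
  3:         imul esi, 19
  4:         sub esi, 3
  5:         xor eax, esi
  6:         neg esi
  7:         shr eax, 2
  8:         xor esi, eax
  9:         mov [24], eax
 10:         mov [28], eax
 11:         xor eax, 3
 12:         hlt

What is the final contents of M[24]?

after mov eax, 21: eax=21
after mov esi, 15: esi=15
after imul esi, 19: esi=15*19=285
after sub esi, 3: esi=285-3=282
after xor eax, esi: eax=21^282=271
after neg esi: esi=-(282)=-282
after shr eax, 2: eax=271>>2=67
after xor esi, eax: esi=(-282)^67=-347
mov [24], eax → M[24]=67
mov [28], eax → M[28]=67
after xor eax, 3: eax=67^3=64
halt.

67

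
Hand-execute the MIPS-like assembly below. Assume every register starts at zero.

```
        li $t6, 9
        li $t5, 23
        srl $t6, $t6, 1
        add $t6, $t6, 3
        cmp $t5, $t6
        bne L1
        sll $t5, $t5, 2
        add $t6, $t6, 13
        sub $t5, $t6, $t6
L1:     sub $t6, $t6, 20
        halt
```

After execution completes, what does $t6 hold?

after li $t6, 9: $t6=9
after li $t5, 23: $t5=23
after srl $t6, $t6, 1: $t6=9>>1=4
after add $t6, $t6, 3: $t6=4+3=7
cmp $t5, $t6  (cmp 23,7)
bne L1: taken
after sub $t6, $t6, 20: $t6=7-20=-13
halt.

-13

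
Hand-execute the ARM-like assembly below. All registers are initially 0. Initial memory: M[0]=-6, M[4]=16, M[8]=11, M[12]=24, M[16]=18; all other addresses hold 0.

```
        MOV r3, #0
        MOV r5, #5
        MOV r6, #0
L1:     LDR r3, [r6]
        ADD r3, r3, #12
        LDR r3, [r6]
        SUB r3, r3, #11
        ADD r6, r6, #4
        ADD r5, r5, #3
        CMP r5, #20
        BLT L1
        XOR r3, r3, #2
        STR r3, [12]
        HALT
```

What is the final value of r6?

20

after MOV r3, #0: r3=0
after MOV r5, #5: r5=5
after MOV r6, #0: r6=0
after LDR r3, [r6]: r3=M[0]=-6
after ADD r3, r3, #12: r3=(-6)+12=6
after LDR r3, [r6]: r3=M[0]=-6
after SUB r3, r3, #11: r3=(-6)-11=-17
after ADD r6, r6, #4: r6=0+4=4
after ADD r5, r5, #3: r5=5+3=8
CMP r5, #20  (cmp 8,20)
BLT L1: taken
after LDR r3, [r6]: r3=M[4]=16
after ADD r3, r3, #12: r3=16+12=28
after LDR r3, [r6]: r3=M[4]=16
after SUB r3, r3, #11: r3=16-11=5
after ADD r6, r6, #4: r6=4+4=8
after ADD r5, r5, #3: r5=8+3=11
CMP r5, #20  (cmp 11,20)
BLT L1: taken
after LDR r3, [r6]: r3=M[8]=11
after ADD r3, r3, #12: r3=11+12=23
after LDR r3, [r6]: r3=M[8]=11
after SUB r3, r3, #11: r3=11-11=0
after ADD r6, r6, #4: r6=8+4=12
after ADD r5, r5, #3: r5=11+3=14
CMP r5, #20  (cmp 14,20)
BLT L1: taken
after LDR r3, [r6]: r3=M[12]=24
after ADD r3, r3, #12: r3=24+12=36
after LDR r3, [r6]: r3=M[12]=24
after SUB r3, r3, #11: r3=24-11=13
after ADD r6, r6, #4: r6=12+4=16
after ADD r5, r5, #3: r5=14+3=17
CMP r5, #20  (cmp 17,20)
BLT L1: taken
after LDR r3, [r6]: r3=M[16]=18
after ADD r3, r3, #12: r3=18+12=30
after LDR r3, [r6]: r3=M[16]=18
after SUB r3, r3, #11: r3=18-11=7
after ADD r6, r6, #4: r6=16+4=20
after ADD r5, r5, #3: r5=17+3=20
CMP r5, #20  (cmp 20,20)
BLT L1: not taken
after XOR r3, r3, #2: r3=7^2=5
STR r3, [12] → M[12]=5
halt.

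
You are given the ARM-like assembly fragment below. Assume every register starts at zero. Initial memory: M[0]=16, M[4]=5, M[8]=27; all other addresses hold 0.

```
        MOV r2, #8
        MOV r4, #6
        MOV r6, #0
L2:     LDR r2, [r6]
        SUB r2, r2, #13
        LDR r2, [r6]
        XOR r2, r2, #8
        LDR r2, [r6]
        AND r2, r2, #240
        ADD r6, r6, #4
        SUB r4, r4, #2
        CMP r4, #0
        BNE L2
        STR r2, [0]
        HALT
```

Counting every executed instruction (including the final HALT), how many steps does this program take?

after MOV r2, #8: r2=8
after MOV r4, #6: r4=6
after MOV r6, #0: r6=0
after LDR r2, [r6]: r2=M[0]=16
after SUB r2, r2, #13: r2=16-13=3
after LDR r2, [r6]: r2=M[0]=16
after XOR r2, r2, #8: r2=16^8=24
after LDR r2, [r6]: r2=M[0]=16
after AND r2, r2, #240: r2=16&240=16
after ADD r6, r6, #4: r6=0+4=4
after SUB r4, r4, #2: r4=6-2=4
CMP r4, #0  (cmp 4,0)
BNE L2: taken
after LDR r2, [r6]: r2=M[4]=5
after SUB r2, r2, #13: r2=5-13=-8
after LDR r2, [r6]: r2=M[4]=5
after XOR r2, r2, #8: r2=5^8=13
after LDR r2, [r6]: r2=M[4]=5
after AND r2, r2, #240: r2=5&240=0
after ADD r6, r6, #4: r6=4+4=8
after SUB r4, r4, #2: r4=4-2=2
CMP r4, #0  (cmp 2,0)
BNE L2: taken
after LDR r2, [r6]: r2=M[8]=27
after SUB r2, r2, #13: r2=27-13=14
after LDR r2, [r6]: r2=M[8]=27
after XOR r2, r2, #8: r2=27^8=19
after LDR r2, [r6]: r2=M[8]=27
after AND r2, r2, #240: r2=27&240=16
after ADD r6, r6, #4: r6=8+4=12
after SUB r4, r4, #2: r4=2-2=0
CMP r4, #0  (cmp 0,0)
BNE L2: not taken
STR r2, [0] → M[0]=16
halt.
Total executed instructions: 35.

35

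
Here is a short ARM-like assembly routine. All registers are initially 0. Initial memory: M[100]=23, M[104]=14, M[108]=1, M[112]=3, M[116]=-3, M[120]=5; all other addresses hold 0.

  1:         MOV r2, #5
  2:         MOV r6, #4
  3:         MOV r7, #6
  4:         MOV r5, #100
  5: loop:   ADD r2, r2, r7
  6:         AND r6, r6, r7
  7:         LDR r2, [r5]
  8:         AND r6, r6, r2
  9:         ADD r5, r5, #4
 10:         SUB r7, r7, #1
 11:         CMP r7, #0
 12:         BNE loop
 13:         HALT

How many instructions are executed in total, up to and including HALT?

after MOV r2, #5: r2=5
after MOV r6, #4: r6=4
after MOV r7, #6: r7=6
after MOV r5, #100: r5=100
after ADD r2, r2, r7: r2=5+6=11
after AND r6, r6, r7: r6=4&6=4
after LDR r2, [r5]: r2=M[100]=23
after AND r6, r6, r2: r6=4&23=4
after ADD r5, r5, #4: r5=100+4=104
after SUB r7, r7, #1: r7=6-1=5
CMP r7, #0  (cmp 5,0)
BNE loop: taken
after ADD r2, r2, r7: r2=23+5=28
after AND r6, r6, r7: r6=4&5=4
after LDR r2, [r5]: r2=M[104]=14
after AND r6, r6, r2: r6=4&14=4
after ADD r5, r5, #4: r5=104+4=108
after SUB r7, r7, #1: r7=5-1=4
CMP r7, #0  (cmp 4,0)
BNE loop: taken
after ADD r2, r2, r7: r2=14+4=18
after AND r6, r6, r7: r6=4&4=4
after LDR r2, [r5]: r2=M[108]=1
after AND r6, r6, r2: r6=4&1=0
after ADD r5, r5, #4: r5=108+4=112
after SUB r7, r7, #1: r7=4-1=3
CMP r7, #0  (cmp 3,0)
BNE loop: taken
after ADD r2, r2, r7: r2=1+3=4
after AND r6, r6, r7: r6=0&3=0
after LDR r2, [r5]: r2=M[112]=3
after AND r6, r6, r2: r6=0&3=0
after ADD r5, r5, #4: r5=112+4=116
after SUB r7, r7, #1: r7=3-1=2
CMP r7, #0  (cmp 2,0)
BNE loop: taken
after ADD r2, r2, r7: r2=3+2=5
after AND r6, r6, r7: r6=0&2=0
after LDR r2, [r5]: r2=M[116]=-3
after AND r6, r6, r2: r6=0&(-3)=0
after ADD r5, r5, #4: r5=116+4=120
after SUB r7, r7, #1: r7=2-1=1
CMP r7, #0  (cmp 1,0)
BNE loop: taken
after ADD r2, r2, r7: r2=(-3)+1=-2
after AND r6, r6, r7: r6=0&1=0
after LDR r2, [r5]: r2=M[120]=5
after AND r6, r6, r2: r6=0&5=0
after ADD r5, r5, #4: r5=120+4=124
after SUB r7, r7, #1: r7=1-1=0
CMP r7, #0  (cmp 0,0)
BNE loop: not taken
halt.
Total executed instructions: 53.

53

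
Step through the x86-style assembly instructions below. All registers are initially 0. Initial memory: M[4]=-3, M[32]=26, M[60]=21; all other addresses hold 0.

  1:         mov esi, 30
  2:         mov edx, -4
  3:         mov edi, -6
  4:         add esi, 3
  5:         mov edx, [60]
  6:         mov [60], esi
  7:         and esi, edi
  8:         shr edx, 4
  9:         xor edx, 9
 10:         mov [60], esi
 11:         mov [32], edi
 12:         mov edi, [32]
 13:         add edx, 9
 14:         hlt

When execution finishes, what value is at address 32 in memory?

mov esi, 30 → esi=30
mov edx, -4 → edx=-4
mov edi, -6 → edi=-6
add esi, 3 → esi=30+3=33
mov edx, [60] → edx=M[60]=21
mov [60], esi → M[60]=33
and esi, edi → esi=33&(-6)=32
shr edx, 4 → edx=21>>4=1
xor edx, 9 → edx=1^9=8
mov [60], esi → M[60]=32
mov [32], edi → M[32]=-6
mov edi, [32] → edi=M[32]=-6
add edx, 9 → edx=8+9=17
halt.

-6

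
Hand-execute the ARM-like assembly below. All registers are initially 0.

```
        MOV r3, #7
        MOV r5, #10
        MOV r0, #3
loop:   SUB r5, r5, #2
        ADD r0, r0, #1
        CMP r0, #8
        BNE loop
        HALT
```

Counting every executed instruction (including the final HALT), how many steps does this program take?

r3=7
r5=10
r0=3
r5=10-2=8
r0=3+1=4
CMP r0, #8  (cmp 4,8)
BNE loop: taken
r5=8-2=6
r0=4+1=5
CMP r0, #8  (cmp 5,8)
BNE loop: taken
r5=6-2=4
r0=5+1=6
CMP r0, #8  (cmp 6,8)
BNE loop: taken
r5=4-2=2
r0=6+1=7
CMP r0, #8  (cmp 7,8)
BNE loop: taken
r5=2-2=0
r0=7+1=8
CMP r0, #8  (cmp 8,8)
BNE loop: not taken
halt.
Total executed instructions: 24.

24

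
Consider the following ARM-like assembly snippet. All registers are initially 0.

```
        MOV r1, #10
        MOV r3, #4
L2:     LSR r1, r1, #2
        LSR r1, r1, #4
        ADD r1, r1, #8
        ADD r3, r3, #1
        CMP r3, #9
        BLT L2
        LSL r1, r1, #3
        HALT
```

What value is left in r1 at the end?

64

after MOV r1, #10: r1=10
after MOV r3, #4: r3=4
after LSR r1, r1, #2: r1=10>>2=2
after LSR r1, r1, #4: r1=2>>4=0
after ADD r1, r1, #8: r1=0+8=8
after ADD r3, r3, #1: r3=4+1=5
CMP r3, #9  (cmp 5,9)
BLT L2: taken
after LSR r1, r1, #2: r1=8>>2=2
after LSR r1, r1, #4: r1=2>>4=0
after ADD r1, r1, #8: r1=0+8=8
after ADD r3, r3, #1: r3=5+1=6
CMP r3, #9  (cmp 6,9)
BLT L2: taken
after LSR r1, r1, #2: r1=8>>2=2
after LSR r1, r1, #4: r1=2>>4=0
after ADD r1, r1, #8: r1=0+8=8
after ADD r3, r3, #1: r3=6+1=7
CMP r3, #9  (cmp 7,9)
BLT L2: taken
after LSR r1, r1, #2: r1=8>>2=2
after LSR r1, r1, #4: r1=2>>4=0
after ADD r1, r1, #8: r1=0+8=8
after ADD r3, r3, #1: r3=7+1=8
CMP r3, #9  (cmp 8,9)
BLT L2: taken
after LSR r1, r1, #2: r1=8>>2=2
after LSR r1, r1, #4: r1=2>>4=0
after ADD r1, r1, #8: r1=0+8=8
after ADD r3, r3, #1: r3=8+1=9
CMP r3, #9  (cmp 9,9)
BLT L2: not taken
after LSL r1, r1, #3: r1=8<<3=64
halt.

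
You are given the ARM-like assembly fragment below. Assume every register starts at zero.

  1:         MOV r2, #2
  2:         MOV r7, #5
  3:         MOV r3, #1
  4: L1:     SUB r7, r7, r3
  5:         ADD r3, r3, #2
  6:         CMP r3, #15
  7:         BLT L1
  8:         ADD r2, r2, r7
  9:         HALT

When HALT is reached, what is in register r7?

MOV r2, #2 → r2=2
MOV r7, #5 → r7=5
MOV r3, #1 → r3=1
SUB r7, r7, r3 → r7=5-1=4
ADD r3, r3, #2 → r3=1+2=3
CMP r3, #15  (cmp 3,15)
BLT L1: taken
SUB r7, r7, r3 → r7=4-3=1
ADD r3, r3, #2 → r3=3+2=5
CMP r3, #15  (cmp 5,15)
BLT L1: taken
SUB r7, r7, r3 → r7=1-5=-4
ADD r3, r3, #2 → r3=5+2=7
CMP r3, #15  (cmp 7,15)
BLT L1: taken
SUB r7, r7, r3 → r7=(-4)-7=-11
ADD r3, r3, #2 → r3=7+2=9
CMP r3, #15  (cmp 9,15)
BLT L1: taken
SUB r7, r7, r3 → r7=(-11)-9=-20
ADD r3, r3, #2 → r3=9+2=11
CMP r3, #15  (cmp 11,15)
BLT L1: taken
SUB r7, r7, r3 → r7=(-20)-11=-31
ADD r3, r3, #2 → r3=11+2=13
CMP r3, #15  (cmp 13,15)
BLT L1: taken
SUB r7, r7, r3 → r7=(-31)-13=-44
ADD r3, r3, #2 → r3=13+2=15
CMP r3, #15  (cmp 15,15)
BLT L1: not taken
ADD r2, r2, r7 → r2=2+(-44)=-42
halt.

-44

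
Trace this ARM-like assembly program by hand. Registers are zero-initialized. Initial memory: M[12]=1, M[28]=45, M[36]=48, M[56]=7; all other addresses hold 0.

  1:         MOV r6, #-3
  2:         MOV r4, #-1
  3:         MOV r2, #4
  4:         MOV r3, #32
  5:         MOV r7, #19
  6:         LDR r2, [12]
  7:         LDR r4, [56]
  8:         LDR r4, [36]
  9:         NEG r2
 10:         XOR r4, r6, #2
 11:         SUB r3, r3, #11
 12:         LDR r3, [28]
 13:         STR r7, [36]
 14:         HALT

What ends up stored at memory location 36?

MOV r6, #-3 → r6=-3
MOV r4, #-1 → r4=-1
MOV r2, #4 → r2=4
MOV r3, #32 → r3=32
MOV r7, #19 → r7=19
LDR r2, [12] → r2=M[12]=1
LDR r4, [56] → r4=M[56]=7
LDR r4, [36] → r4=M[36]=48
NEG r2 → r2=-(1)=-1
XOR r4, r6, #2 → r4=(-3)^2=-1
SUB r3, r3, #11 → r3=32-11=21
LDR r3, [28] → r3=M[28]=45
STR r7, [36] → M[36]=19
halt.

19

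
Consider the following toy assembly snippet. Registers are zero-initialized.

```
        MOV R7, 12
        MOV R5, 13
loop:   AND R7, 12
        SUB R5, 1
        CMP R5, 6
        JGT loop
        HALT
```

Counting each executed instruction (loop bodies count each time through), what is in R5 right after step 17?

9

R7=12
R5=13
R7=12&12=12
R5=13-1=12
CMP R5, 6  (cmp 12,6)
JGT loop: taken
R7=12&12=12
R5=12-1=11
CMP R5, 6  (cmp 11,6)
JGT loop: taken
R7=12&12=12
R5=11-1=10
CMP R5, 6  (cmp 10,6)
JGT loop: taken
R7=12&12=12
R5=10-1=9
CMP R5, 6  (cmp 9,6)
After step 17: R5 = 9.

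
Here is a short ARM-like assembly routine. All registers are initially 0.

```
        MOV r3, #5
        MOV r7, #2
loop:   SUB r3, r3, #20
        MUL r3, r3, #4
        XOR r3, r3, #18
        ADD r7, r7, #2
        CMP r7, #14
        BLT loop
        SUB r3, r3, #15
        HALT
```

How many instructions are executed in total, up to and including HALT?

40

after MOV r3, #5: r3=5
after MOV r7, #2: r7=2
after SUB r3, r3, #20: r3=5-20=-15
after MUL r3, r3, #4: r3=(-15)*4=-60
after XOR r3, r3, #18: r3=(-60)^18=-42
after ADD r7, r7, #2: r7=2+2=4
CMP r7, #14  (cmp 4,14)
BLT loop: taken
after SUB r3, r3, #20: r3=(-42)-20=-62
after MUL r3, r3, #4: r3=(-62)*4=-248
after XOR r3, r3, #18: r3=(-248)^18=-230
after ADD r7, r7, #2: r7=4+2=6
CMP r7, #14  (cmp 6,14)
BLT loop: taken
after SUB r3, r3, #20: r3=(-230)-20=-250
after MUL r3, r3, #4: r3=(-250)*4=-1000
after XOR r3, r3, #18: r3=(-1000)^18=-1014
after ADD r7, r7, #2: r7=6+2=8
CMP r7, #14  (cmp 8,14)
BLT loop: taken
after SUB r3, r3, #20: r3=(-1014)-20=-1034
after MUL r3, r3, #4: r3=(-1034)*4=-4136
after XOR r3, r3, #18: r3=(-4136)^18=-4150
after ADD r7, r7, #2: r7=8+2=10
CMP r7, #14  (cmp 10,14)
BLT loop: taken
after SUB r3, r3, #20: r3=(-4150)-20=-4170
after MUL r3, r3, #4: r3=(-4170)*4=-16680
after XOR r3, r3, #18: r3=(-16680)^18=-16694
after ADD r7, r7, #2: r7=10+2=12
CMP r7, #14  (cmp 12,14)
BLT loop: taken
after SUB r3, r3, #20: r3=(-16694)-20=-16714
after MUL r3, r3, #4: r3=(-16714)*4=-66856
after XOR r3, r3, #18: r3=(-66856)^18=-66870
after ADD r7, r7, #2: r7=12+2=14
CMP r7, #14  (cmp 14,14)
BLT loop: not taken
after SUB r3, r3, #15: r3=(-66870)-15=-66885
halt.
Total executed instructions: 40.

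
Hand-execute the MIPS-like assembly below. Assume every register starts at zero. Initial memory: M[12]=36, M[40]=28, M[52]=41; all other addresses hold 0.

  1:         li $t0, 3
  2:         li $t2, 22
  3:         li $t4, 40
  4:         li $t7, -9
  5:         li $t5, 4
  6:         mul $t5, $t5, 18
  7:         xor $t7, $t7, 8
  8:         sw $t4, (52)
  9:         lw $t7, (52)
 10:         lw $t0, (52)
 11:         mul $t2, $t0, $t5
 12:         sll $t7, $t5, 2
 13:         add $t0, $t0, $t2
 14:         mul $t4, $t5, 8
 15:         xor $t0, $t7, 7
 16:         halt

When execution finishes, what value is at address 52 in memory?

li $t0, 3 → $t0=3
li $t2, 22 → $t2=22
li $t4, 40 → $t4=40
li $t7, -9 → $t7=-9
li $t5, 4 → $t5=4
mul $t5, $t5, 18 → $t5=4*18=72
xor $t7, $t7, 8 → $t7=(-9)^8=-1
sw $t4, (52) → M[52]=40
lw $t7, (52) → $t7=M[52]=40
lw $t0, (52) → $t0=M[52]=40
mul $t2, $t0, $t5 → $t2=40*72=2880
sll $t7, $t5, 2 → $t7=72<<2=288
add $t0, $t0, $t2 → $t0=40+2880=2920
mul $t4, $t5, 8 → $t4=72*8=576
xor $t0, $t7, 7 → $t0=288^7=295
halt.

40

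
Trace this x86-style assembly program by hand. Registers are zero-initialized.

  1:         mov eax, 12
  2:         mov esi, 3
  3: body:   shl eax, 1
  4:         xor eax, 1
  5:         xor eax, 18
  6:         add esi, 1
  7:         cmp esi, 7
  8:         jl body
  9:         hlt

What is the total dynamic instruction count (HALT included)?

27

mov eax, 12 → eax=12
mov esi, 3 → esi=3
shl eax, 1 → eax=12<<1=24
xor eax, 1 → eax=24^1=25
xor eax, 18 → eax=25^18=11
add esi, 1 → esi=3+1=4
cmp esi, 7  (cmp 4,7)
jl body: taken
shl eax, 1 → eax=11<<1=22
xor eax, 1 → eax=22^1=23
xor eax, 18 → eax=23^18=5
add esi, 1 → esi=4+1=5
cmp esi, 7  (cmp 5,7)
jl body: taken
shl eax, 1 → eax=5<<1=10
xor eax, 1 → eax=10^1=11
xor eax, 18 → eax=11^18=25
add esi, 1 → esi=5+1=6
cmp esi, 7  (cmp 6,7)
jl body: taken
shl eax, 1 → eax=25<<1=50
xor eax, 1 → eax=50^1=51
xor eax, 18 → eax=51^18=33
add esi, 1 → esi=6+1=7
cmp esi, 7  (cmp 7,7)
jl body: not taken
halt.
Total executed instructions: 27.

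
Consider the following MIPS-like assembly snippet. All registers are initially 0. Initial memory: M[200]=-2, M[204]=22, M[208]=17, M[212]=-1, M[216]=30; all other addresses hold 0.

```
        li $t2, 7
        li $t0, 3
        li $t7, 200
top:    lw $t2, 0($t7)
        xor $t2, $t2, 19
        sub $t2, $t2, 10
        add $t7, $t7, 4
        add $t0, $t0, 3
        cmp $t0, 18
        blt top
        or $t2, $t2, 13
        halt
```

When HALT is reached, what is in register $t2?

$t2=7
$t0=3
$t7=200
$t2=M[200]=-2
$t2=(-2)^19=-19
$t2=(-19)-10=-29
$t7=200+4=204
$t0=3+3=6
cmp $t0, 18  (cmp 6,18)
blt top: taken
$t2=M[204]=22
$t2=22^19=5
$t2=5-10=-5
$t7=204+4=208
$t0=6+3=9
cmp $t0, 18  (cmp 9,18)
blt top: taken
$t2=M[208]=17
$t2=17^19=2
$t2=2-10=-8
$t7=208+4=212
$t0=9+3=12
cmp $t0, 18  (cmp 12,18)
blt top: taken
$t2=M[212]=-1
$t2=(-1)^19=-20
$t2=(-20)-10=-30
$t7=212+4=216
$t0=12+3=15
cmp $t0, 18  (cmp 15,18)
blt top: taken
$t2=M[216]=30
$t2=30^19=13
$t2=13-10=3
$t7=216+4=220
$t0=15+3=18
cmp $t0, 18  (cmp 18,18)
blt top: not taken
$t2=3|13=15
halt.

15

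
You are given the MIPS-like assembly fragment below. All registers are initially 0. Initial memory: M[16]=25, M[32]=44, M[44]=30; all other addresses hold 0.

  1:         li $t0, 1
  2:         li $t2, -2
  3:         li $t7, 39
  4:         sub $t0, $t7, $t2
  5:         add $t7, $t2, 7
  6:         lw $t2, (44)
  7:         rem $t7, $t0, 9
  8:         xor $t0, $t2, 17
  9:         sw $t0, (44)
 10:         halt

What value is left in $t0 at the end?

after li $t0, 1: $t0=1
after li $t2, -2: $t2=-2
after li $t7, 39: $t7=39
after sub $t0, $t7, $t2: $t0=39-(-2)=41
after add $t7, $t2, 7: $t7=(-2)+7=5
after lw $t2, (44): $t2=M[44]=30
after rem $t7, $t0, 9: $t7=41%9=5
after xor $t0, $t2, 17: $t0=30^17=15
sw $t0, (44) → M[44]=15
halt.

15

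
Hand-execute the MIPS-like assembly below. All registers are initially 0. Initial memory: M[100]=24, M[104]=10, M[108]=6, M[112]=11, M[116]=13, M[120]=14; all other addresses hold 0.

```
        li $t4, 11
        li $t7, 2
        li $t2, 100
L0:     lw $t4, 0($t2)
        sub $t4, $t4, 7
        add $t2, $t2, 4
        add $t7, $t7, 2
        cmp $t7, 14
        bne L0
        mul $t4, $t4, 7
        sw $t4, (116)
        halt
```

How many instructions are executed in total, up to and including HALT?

42

li $t4, 11 → $t4=11
li $t7, 2 → $t7=2
li $t2, 100 → $t2=100
lw $t4, 0($t2) → $t4=M[100]=24
sub $t4, $t4, 7 → $t4=24-7=17
add $t2, $t2, 4 → $t2=100+4=104
add $t7, $t7, 2 → $t7=2+2=4
cmp $t7, 14  (cmp 4,14)
bne L0: taken
lw $t4, 0($t2) → $t4=M[104]=10
sub $t4, $t4, 7 → $t4=10-7=3
add $t2, $t2, 4 → $t2=104+4=108
add $t7, $t7, 2 → $t7=4+2=6
cmp $t7, 14  (cmp 6,14)
bne L0: taken
lw $t4, 0($t2) → $t4=M[108]=6
sub $t4, $t4, 7 → $t4=6-7=-1
add $t2, $t2, 4 → $t2=108+4=112
add $t7, $t7, 2 → $t7=6+2=8
cmp $t7, 14  (cmp 8,14)
bne L0: taken
lw $t4, 0($t2) → $t4=M[112]=11
sub $t4, $t4, 7 → $t4=11-7=4
add $t2, $t2, 4 → $t2=112+4=116
add $t7, $t7, 2 → $t7=8+2=10
cmp $t7, 14  (cmp 10,14)
bne L0: taken
lw $t4, 0($t2) → $t4=M[116]=13
sub $t4, $t4, 7 → $t4=13-7=6
add $t2, $t2, 4 → $t2=116+4=120
add $t7, $t7, 2 → $t7=10+2=12
cmp $t7, 14  (cmp 12,14)
bne L0: taken
lw $t4, 0($t2) → $t4=M[120]=14
sub $t4, $t4, 7 → $t4=14-7=7
add $t2, $t2, 4 → $t2=120+4=124
add $t7, $t7, 2 → $t7=12+2=14
cmp $t7, 14  (cmp 14,14)
bne L0: not taken
mul $t4, $t4, 7 → $t4=7*7=49
sw $t4, (116) → M[116]=49
halt.
Total executed instructions: 42.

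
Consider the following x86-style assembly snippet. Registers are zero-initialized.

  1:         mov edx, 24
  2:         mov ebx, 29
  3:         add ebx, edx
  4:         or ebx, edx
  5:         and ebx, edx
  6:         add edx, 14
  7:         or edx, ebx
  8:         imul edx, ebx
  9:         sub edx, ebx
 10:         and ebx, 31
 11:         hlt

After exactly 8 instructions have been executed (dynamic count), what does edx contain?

1488

edx=24
ebx=29
ebx=29+24=53
ebx=53|24=61
ebx=61&24=24
edx=24+14=38
edx=38|24=62
edx=62*24=1488
After step 8: edx = 1488.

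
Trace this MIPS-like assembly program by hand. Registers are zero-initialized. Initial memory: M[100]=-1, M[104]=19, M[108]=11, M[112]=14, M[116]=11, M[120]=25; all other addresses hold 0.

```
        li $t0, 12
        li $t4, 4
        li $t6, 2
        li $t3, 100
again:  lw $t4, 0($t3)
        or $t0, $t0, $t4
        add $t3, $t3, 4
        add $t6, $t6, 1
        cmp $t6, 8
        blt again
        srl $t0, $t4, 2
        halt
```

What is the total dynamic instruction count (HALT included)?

42

li $t0, 12 → $t0=12
li $t4, 4 → $t4=4
li $t6, 2 → $t6=2
li $t3, 100 → $t3=100
lw $t4, 0($t3) → $t4=M[100]=-1
or $t0, $t0, $t4 → $t0=12|(-1)=-1
add $t3, $t3, 4 → $t3=100+4=104
add $t6, $t6, 1 → $t6=2+1=3
cmp $t6, 8  (cmp 3,8)
blt again: taken
lw $t4, 0($t3) → $t4=M[104]=19
or $t0, $t0, $t4 → $t0=(-1)|19=-1
add $t3, $t3, 4 → $t3=104+4=108
add $t6, $t6, 1 → $t6=3+1=4
cmp $t6, 8  (cmp 4,8)
blt again: taken
lw $t4, 0($t3) → $t4=M[108]=11
or $t0, $t0, $t4 → $t0=(-1)|11=-1
add $t3, $t3, 4 → $t3=108+4=112
add $t6, $t6, 1 → $t6=4+1=5
cmp $t6, 8  (cmp 5,8)
blt again: taken
lw $t4, 0($t3) → $t4=M[112]=14
or $t0, $t0, $t4 → $t0=(-1)|14=-1
add $t3, $t3, 4 → $t3=112+4=116
add $t6, $t6, 1 → $t6=5+1=6
cmp $t6, 8  (cmp 6,8)
blt again: taken
lw $t4, 0($t3) → $t4=M[116]=11
or $t0, $t0, $t4 → $t0=(-1)|11=-1
add $t3, $t3, 4 → $t3=116+4=120
add $t6, $t6, 1 → $t6=6+1=7
cmp $t6, 8  (cmp 7,8)
blt again: taken
lw $t4, 0($t3) → $t4=M[120]=25
or $t0, $t0, $t4 → $t0=(-1)|25=-1
add $t3, $t3, 4 → $t3=120+4=124
add $t6, $t6, 1 → $t6=7+1=8
cmp $t6, 8  (cmp 8,8)
blt again: not taken
srl $t0, $t4, 2 → $t0=25>>2=6
halt.
Total executed instructions: 42.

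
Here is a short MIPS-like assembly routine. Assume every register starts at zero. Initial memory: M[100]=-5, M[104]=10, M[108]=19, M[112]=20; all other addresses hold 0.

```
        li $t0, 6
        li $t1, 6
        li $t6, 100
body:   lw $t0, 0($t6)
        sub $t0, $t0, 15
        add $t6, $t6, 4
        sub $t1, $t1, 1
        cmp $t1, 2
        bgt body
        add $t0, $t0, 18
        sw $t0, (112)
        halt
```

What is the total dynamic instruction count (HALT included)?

after li $t0, 6: $t0=6
after li $t1, 6: $t1=6
after li $t6, 100: $t6=100
after lw $t0, 0($t6): $t0=M[100]=-5
after sub $t0, $t0, 15: $t0=(-5)-15=-20
after add $t6, $t6, 4: $t6=100+4=104
after sub $t1, $t1, 1: $t1=6-1=5
cmp $t1, 2  (cmp 5,2)
bgt body: taken
after lw $t0, 0($t6): $t0=M[104]=10
after sub $t0, $t0, 15: $t0=10-15=-5
after add $t6, $t6, 4: $t6=104+4=108
after sub $t1, $t1, 1: $t1=5-1=4
cmp $t1, 2  (cmp 4,2)
bgt body: taken
after lw $t0, 0($t6): $t0=M[108]=19
after sub $t0, $t0, 15: $t0=19-15=4
after add $t6, $t6, 4: $t6=108+4=112
after sub $t1, $t1, 1: $t1=4-1=3
cmp $t1, 2  (cmp 3,2)
bgt body: taken
after lw $t0, 0($t6): $t0=M[112]=20
after sub $t0, $t0, 15: $t0=20-15=5
after add $t6, $t6, 4: $t6=112+4=116
after sub $t1, $t1, 1: $t1=3-1=2
cmp $t1, 2  (cmp 2,2)
bgt body: not taken
after add $t0, $t0, 18: $t0=5+18=23
sw $t0, (112) → M[112]=23
halt.
Total executed instructions: 30.

30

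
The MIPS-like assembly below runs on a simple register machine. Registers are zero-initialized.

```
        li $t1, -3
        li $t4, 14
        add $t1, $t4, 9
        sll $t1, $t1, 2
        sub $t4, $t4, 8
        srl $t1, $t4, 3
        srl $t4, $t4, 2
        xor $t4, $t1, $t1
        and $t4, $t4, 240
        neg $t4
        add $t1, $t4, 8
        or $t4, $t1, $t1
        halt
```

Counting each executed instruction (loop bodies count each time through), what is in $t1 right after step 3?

li $t1, -3 → $t1=-3
li $t4, 14 → $t4=14
add $t1, $t4, 9 → $t1=14+9=23
After step 3: $t1 = 23.

23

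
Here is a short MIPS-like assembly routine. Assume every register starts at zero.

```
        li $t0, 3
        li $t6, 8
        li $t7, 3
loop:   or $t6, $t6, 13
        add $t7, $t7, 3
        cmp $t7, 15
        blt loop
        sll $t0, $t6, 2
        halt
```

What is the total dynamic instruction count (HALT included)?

21

after li $t0, 3: $t0=3
after li $t6, 8: $t6=8
after li $t7, 3: $t7=3
after or $t6, $t6, 13: $t6=8|13=13
after add $t7, $t7, 3: $t7=3+3=6
cmp $t7, 15  (cmp 6,15)
blt loop: taken
after or $t6, $t6, 13: $t6=13|13=13
after add $t7, $t7, 3: $t7=6+3=9
cmp $t7, 15  (cmp 9,15)
blt loop: taken
after or $t6, $t6, 13: $t6=13|13=13
after add $t7, $t7, 3: $t7=9+3=12
cmp $t7, 15  (cmp 12,15)
blt loop: taken
after or $t6, $t6, 13: $t6=13|13=13
after add $t7, $t7, 3: $t7=12+3=15
cmp $t7, 15  (cmp 15,15)
blt loop: not taken
after sll $t0, $t6, 2: $t0=13<<2=52
halt.
Total executed instructions: 21.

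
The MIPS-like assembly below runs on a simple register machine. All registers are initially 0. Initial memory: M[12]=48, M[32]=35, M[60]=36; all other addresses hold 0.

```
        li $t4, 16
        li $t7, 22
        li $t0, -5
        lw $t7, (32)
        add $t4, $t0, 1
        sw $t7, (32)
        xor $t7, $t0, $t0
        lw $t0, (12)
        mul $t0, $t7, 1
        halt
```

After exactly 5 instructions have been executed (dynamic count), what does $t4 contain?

-4

li $t4, 16 → $t4=16
li $t7, 22 → $t7=22
li $t0, -5 → $t0=-5
lw $t7, (32) → $t7=M[32]=35
add $t4, $t0, 1 → $t4=(-5)+1=-4
After step 5: $t4 = -4.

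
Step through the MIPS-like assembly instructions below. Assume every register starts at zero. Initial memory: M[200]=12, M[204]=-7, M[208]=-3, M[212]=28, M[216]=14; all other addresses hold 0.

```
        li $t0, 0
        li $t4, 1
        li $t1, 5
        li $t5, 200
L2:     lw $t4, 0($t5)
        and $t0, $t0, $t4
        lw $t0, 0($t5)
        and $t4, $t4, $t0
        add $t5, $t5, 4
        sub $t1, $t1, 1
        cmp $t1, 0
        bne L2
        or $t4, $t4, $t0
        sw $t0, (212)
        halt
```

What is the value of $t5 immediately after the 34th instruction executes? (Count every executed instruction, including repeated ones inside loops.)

216

li $t0, 0 → $t0=0
li $t4, 1 → $t4=1
li $t1, 5 → $t1=5
li $t5, 200 → $t5=200
lw $t4, 0($t5) → $t4=M[200]=12
and $t0, $t0, $t4 → $t0=0&12=0
lw $t0, 0($t5) → $t0=M[200]=12
and $t4, $t4, $t0 → $t4=12&12=12
add $t5, $t5, 4 → $t5=200+4=204
sub $t1, $t1, 1 → $t1=5-1=4
cmp $t1, 0  (cmp 4,0)
bne L2: taken
lw $t4, 0($t5) → $t4=M[204]=-7
and $t0, $t0, $t4 → $t0=12&(-7)=8
lw $t0, 0($t5) → $t0=M[204]=-7
and $t4, $t4, $t0 → $t4=(-7)&(-7)=-7
add $t5, $t5, 4 → $t5=204+4=208
sub $t1, $t1, 1 → $t1=4-1=3
cmp $t1, 0  (cmp 3,0)
bne L2: taken
lw $t4, 0($t5) → $t4=M[208]=-3
and $t0, $t0, $t4 → $t0=(-7)&(-3)=-7
lw $t0, 0($t5) → $t0=M[208]=-3
and $t4, $t4, $t0 → $t4=(-3)&(-3)=-3
add $t5, $t5, 4 → $t5=208+4=212
sub $t1, $t1, 1 → $t1=3-1=2
cmp $t1, 0  (cmp 2,0)
bne L2: taken
lw $t4, 0($t5) → $t4=M[212]=28
and $t0, $t0, $t4 → $t0=(-3)&28=28
lw $t0, 0($t5) → $t0=M[212]=28
and $t4, $t4, $t0 → $t4=28&28=28
add $t5, $t5, 4 → $t5=212+4=216
sub $t1, $t1, 1 → $t1=2-1=1
After step 34: $t5 = 216.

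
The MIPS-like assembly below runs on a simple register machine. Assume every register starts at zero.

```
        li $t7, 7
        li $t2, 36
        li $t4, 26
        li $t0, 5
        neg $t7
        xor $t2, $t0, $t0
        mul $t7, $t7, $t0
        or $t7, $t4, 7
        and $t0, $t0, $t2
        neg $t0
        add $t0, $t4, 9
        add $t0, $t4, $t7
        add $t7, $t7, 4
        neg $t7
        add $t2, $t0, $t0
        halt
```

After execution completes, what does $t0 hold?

57

after li $t7, 7: $t7=7
after li $t2, 36: $t2=36
after li $t4, 26: $t4=26
after li $t0, 5: $t0=5
after neg $t7: $t7=-(7)=-7
after xor $t2, $t0, $t0: $t2=5^5=0
after mul $t7, $t7, $t0: $t7=(-7)*5=-35
after or $t7, $t4, 7: $t7=26|7=31
after and $t0, $t0, $t2: $t0=5&0=0
after neg $t0: $t0=-(0)=0
after add $t0, $t4, 9: $t0=26+9=35
after add $t0, $t4, $t7: $t0=26+31=57
after add $t7, $t7, 4: $t7=31+4=35
after neg $t7: $t7=-(35)=-35
after add $t2, $t0, $t0: $t2=57+57=114
halt.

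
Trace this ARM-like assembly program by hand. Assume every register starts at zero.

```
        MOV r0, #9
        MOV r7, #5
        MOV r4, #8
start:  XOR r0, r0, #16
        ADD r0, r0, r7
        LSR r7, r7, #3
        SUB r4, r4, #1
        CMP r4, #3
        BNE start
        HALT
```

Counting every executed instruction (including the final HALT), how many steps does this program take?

MOV r0, #9 → r0=9
MOV r7, #5 → r7=5
MOV r4, #8 → r4=8
XOR r0, r0, #16 → r0=9^16=25
ADD r0, r0, r7 → r0=25+5=30
LSR r7, r7, #3 → r7=5>>3=0
SUB r4, r4, #1 → r4=8-1=7
CMP r4, #3  (cmp 7,3)
BNE start: taken
XOR r0, r0, #16 → r0=30^16=14
ADD r0, r0, r7 → r0=14+0=14
LSR r7, r7, #3 → r7=0>>3=0
SUB r4, r4, #1 → r4=7-1=6
CMP r4, #3  (cmp 6,3)
BNE start: taken
XOR r0, r0, #16 → r0=14^16=30
ADD r0, r0, r7 → r0=30+0=30
LSR r7, r7, #3 → r7=0>>3=0
SUB r4, r4, #1 → r4=6-1=5
CMP r4, #3  (cmp 5,3)
BNE start: taken
XOR r0, r0, #16 → r0=30^16=14
ADD r0, r0, r7 → r0=14+0=14
LSR r7, r7, #3 → r7=0>>3=0
SUB r4, r4, #1 → r4=5-1=4
CMP r4, #3  (cmp 4,3)
BNE start: taken
XOR r0, r0, #16 → r0=14^16=30
ADD r0, r0, r7 → r0=30+0=30
LSR r7, r7, #3 → r7=0>>3=0
SUB r4, r4, #1 → r4=4-1=3
CMP r4, #3  (cmp 3,3)
BNE start: not taken
halt.
Total executed instructions: 34.

34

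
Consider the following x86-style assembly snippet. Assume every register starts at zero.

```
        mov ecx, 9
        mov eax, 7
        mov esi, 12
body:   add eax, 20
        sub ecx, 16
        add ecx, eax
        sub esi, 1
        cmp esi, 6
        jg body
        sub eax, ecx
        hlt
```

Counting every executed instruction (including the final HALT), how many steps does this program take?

41

ecx=9
eax=7
esi=12
eax=7+20=27
ecx=9-16=-7
ecx=(-7)+27=20
esi=12-1=11
cmp esi, 6  (cmp 11,6)
jg body: taken
eax=27+20=47
ecx=20-16=4
ecx=4+47=51
esi=11-1=10
cmp esi, 6  (cmp 10,6)
jg body: taken
eax=47+20=67
ecx=51-16=35
ecx=35+67=102
esi=10-1=9
cmp esi, 6  (cmp 9,6)
jg body: taken
eax=67+20=87
ecx=102-16=86
ecx=86+87=173
esi=9-1=8
cmp esi, 6  (cmp 8,6)
jg body: taken
eax=87+20=107
ecx=173-16=157
ecx=157+107=264
esi=8-1=7
cmp esi, 6  (cmp 7,6)
jg body: taken
eax=107+20=127
ecx=264-16=248
ecx=248+127=375
esi=7-1=6
cmp esi, 6  (cmp 6,6)
jg body: not taken
eax=127-375=-248
halt.
Total executed instructions: 41.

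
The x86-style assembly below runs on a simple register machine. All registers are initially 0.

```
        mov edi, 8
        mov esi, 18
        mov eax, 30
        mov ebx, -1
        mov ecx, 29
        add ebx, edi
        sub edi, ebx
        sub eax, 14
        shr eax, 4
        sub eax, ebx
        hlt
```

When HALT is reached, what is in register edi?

1

mov edi, 8 → edi=8
mov esi, 18 → esi=18
mov eax, 30 → eax=30
mov ebx, -1 → ebx=-1
mov ecx, 29 → ecx=29
add ebx, edi → ebx=(-1)+8=7
sub edi, ebx → edi=8-7=1
sub eax, 14 → eax=30-14=16
shr eax, 4 → eax=16>>4=1
sub eax, ebx → eax=1-7=-6
halt.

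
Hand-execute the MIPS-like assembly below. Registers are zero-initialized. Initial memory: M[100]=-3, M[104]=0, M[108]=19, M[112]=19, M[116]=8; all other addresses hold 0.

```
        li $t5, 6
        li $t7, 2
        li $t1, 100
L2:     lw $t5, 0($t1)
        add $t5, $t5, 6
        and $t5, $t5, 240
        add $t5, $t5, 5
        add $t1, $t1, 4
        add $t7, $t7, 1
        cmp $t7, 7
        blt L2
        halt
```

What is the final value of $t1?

li $t5, 6 → $t5=6
li $t7, 2 → $t7=2
li $t1, 100 → $t1=100
lw $t5, 0($t1) → $t5=M[100]=-3
add $t5, $t5, 6 → $t5=(-3)+6=3
and $t5, $t5, 240 → $t5=3&240=0
add $t5, $t5, 5 → $t5=0+5=5
add $t1, $t1, 4 → $t1=100+4=104
add $t7, $t7, 1 → $t7=2+1=3
cmp $t7, 7  (cmp 3,7)
blt L2: taken
lw $t5, 0($t1) → $t5=M[104]=0
add $t5, $t5, 6 → $t5=0+6=6
and $t5, $t5, 240 → $t5=6&240=0
add $t5, $t5, 5 → $t5=0+5=5
add $t1, $t1, 4 → $t1=104+4=108
add $t7, $t7, 1 → $t7=3+1=4
cmp $t7, 7  (cmp 4,7)
blt L2: taken
lw $t5, 0($t1) → $t5=M[108]=19
add $t5, $t5, 6 → $t5=19+6=25
and $t5, $t5, 240 → $t5=25&240=16
add $t5, $t5, 5 → $t5=16+5=21
add $t1, $t1, 4 → $t1=108+4=112
add $t7, $t7, 1 → $t7=4+1=5
cmp $t7, 7  (cmp 5,7)
blt L2: taken
lw $t5, 0($t1) → $t5=M[112]=19
add $t5, $t5, 6 → $t5=19+6=25
and $t5, $t5, 240 → $t5=25&240=16
add $t5, $t5, 5 → $t5=16+5=21
add $t1, $t1, 4 → $t1=112+4=116
add $t7, $t7, 1 → $t7=5+1=6
cmp $t7, 7  (cmp 6,7)
blt L2: taken
lw $t5, 0($t1) → $t5=M[116]=8
add $t5, $t5, 6 → $t5=8+6=14
and $t5, $t5, 240 → $t5=14&240=0
add $t5, $t5, 5 → $t5=0+5=5
add $t1, $t1, 4 → $t1=116+4=120
add $t7, $t7, 1 → $t7=6+1=7
cmp $t7, 7  (cmp 7,7)
blt L2: not taken
halt.

120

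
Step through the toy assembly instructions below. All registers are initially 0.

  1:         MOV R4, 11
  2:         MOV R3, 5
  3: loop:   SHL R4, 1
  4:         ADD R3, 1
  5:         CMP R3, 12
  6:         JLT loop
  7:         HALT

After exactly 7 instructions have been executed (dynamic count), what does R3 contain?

MOV R4, 11 → R4=11
MOV R3, 5 → R3=5
SHL R4, 1 → R4=11<<1=22
ADD R3, 1 → R3=5+1=6
CMP R3, 12  (cmp 6,12)
JLT loop: taken
SHL R4, 1 → R4=22<<1=44
After step 7: R3 = 6.

6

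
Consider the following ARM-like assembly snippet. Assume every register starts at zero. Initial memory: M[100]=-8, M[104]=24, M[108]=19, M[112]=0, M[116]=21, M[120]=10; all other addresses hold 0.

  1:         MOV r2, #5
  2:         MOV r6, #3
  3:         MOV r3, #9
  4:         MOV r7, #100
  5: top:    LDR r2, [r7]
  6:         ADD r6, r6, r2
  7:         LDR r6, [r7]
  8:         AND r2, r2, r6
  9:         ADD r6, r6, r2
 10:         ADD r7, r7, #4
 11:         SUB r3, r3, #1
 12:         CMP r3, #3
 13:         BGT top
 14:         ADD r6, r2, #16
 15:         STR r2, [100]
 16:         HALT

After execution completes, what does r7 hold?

124

r2=5
r6=3
r3=9
r7=100
r2=M[100]=-8
r6=3+(-8)=-5
r6=M[100]=-8
r2=(-8)&(-8)=-8
r6=(-8)+(-8)=-16
r7=100+4=104
r3=9-1=8
CMP r3, #3  (cmp 8,3)
BGT top: taken
r2=M[104]=24
r6=(-16)+24=8
r6=M[104]=24
r2=24&24=24
r6=24+24=48
r7=104+4=108
r3=8-1=7
CMP r3, #3  (cmp 7,3)
BGT top: taken
r2=M[108]=19
r6=48+19=67
r6=M[108]=19
r2=19&19=19
r6=19+19=38
r7=108+4=112
r3=7-1=6
CMP r3, #3  (cmp 6,3)
BGT top: taken
r2=M[112]=0
r6=38+0=38
r6=M[112]=0
r2=0&0=0
r6=0+0=0
r7=112+4=116
r3=6-1=5
CMP r3, #3  (cmp 5,3)
BGT top: taken
r2=M[116]=21
r6=0+21=21
r6=M[116]=21
r2=21&21=21
r6=21+21=42
r7=116+4=120
r3=5-1=4
CMP r3, #3  (cmp 4,3)
BGT top: taken
r2=M[120]=10
r6=42+10=52
r6=M[120]=10
r2=10&10=10
r6=10+10=20
r7=120+4=124
r3=4-1=3
CMP r3, #3  (cmp 3,3)
BGT top: not taken
r6=10+16=26
STR r2, [100] → M[100]=10
halt.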